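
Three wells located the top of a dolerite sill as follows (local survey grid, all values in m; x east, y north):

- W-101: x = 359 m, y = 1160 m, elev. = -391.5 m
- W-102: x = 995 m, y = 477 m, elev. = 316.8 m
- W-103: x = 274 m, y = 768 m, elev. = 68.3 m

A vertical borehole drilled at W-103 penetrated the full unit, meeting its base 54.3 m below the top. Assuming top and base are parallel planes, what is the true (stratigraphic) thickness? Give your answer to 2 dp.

Let the plane be z = a·x + b·y + c.
W-102−W-101: 636a − 683b = 708.3;  W-103−W-101: −85a − 392b = 459.8.
Solving gives a = −0.11839, b = −1.14729.
|∇z| = √(a²+b²) = 1.15338, so dip δ = arctan(1.15338) = 49.07°.
True thickness = vertical thickness × cos δ = 54.3 × cos 49.07° = 35.57 m.

35.57 m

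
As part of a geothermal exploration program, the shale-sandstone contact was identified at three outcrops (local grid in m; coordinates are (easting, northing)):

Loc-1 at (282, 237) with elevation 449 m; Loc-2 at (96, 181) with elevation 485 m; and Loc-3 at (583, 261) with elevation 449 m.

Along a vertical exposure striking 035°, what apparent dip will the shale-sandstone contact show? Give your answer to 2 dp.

34.07°

Let the plane be z = a·E + b·N + c.
Loc-2−Loc-1: −186a − 56b = 36;  Loc-3−Loc-1: 301a + 24b = 0.
Solving gives a = 0.06972, b = −0.87444.
Unit vector along 035° is (sin 35°, cos 35°) = (0.5736, 0.8192).
Slope in that direction = a·(0.5736) + b·(0.8192) = −0.67630.
Apparent dip = arctan|0.67630| = 34.07° (true dip is 41.3°, so apparent ≤ true as expected).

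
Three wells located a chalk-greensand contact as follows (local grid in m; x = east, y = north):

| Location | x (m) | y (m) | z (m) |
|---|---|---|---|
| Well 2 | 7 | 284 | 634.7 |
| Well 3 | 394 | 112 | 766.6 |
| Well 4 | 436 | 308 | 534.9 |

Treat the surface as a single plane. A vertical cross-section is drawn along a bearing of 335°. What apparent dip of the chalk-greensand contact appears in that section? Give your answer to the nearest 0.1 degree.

Let the plane be z = a·x + b·y + c.
Well 3−Well 2: 387a − 172b = 131.9;  Well 4−Well 2: 429a + 24b = −99.8.
Solving gives a = −0.16852, b = −1.14603.
Unit vector along 335° is (sin 335°, cos 335°) = (-0.4226, 0.9063).
Slope in that direction = a·(-0.4226) + b·(0.9063) = −0.96744.
Apparent dip = arctan|0.96744| = 44.1° (true dip is 49.2°, so apparent ≤ true as expected).

44.1°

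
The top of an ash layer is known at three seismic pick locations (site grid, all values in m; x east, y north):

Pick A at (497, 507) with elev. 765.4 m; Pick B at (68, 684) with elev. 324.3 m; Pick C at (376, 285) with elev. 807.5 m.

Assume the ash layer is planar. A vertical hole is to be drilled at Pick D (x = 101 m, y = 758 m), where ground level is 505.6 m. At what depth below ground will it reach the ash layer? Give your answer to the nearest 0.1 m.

201.0 m

Let the plane be z = a·x + b·y + c.
Pick B−Pick A: −429a + 177b = −441.1;  Pick C−Pick A: −121a − 222b = 42.1.
Solving gives a = 0.77556, b = −0.61235.
Then c = 765.4 − a·497 − b·507 = 690.41.
At (101, 758): z_contact = 78.33 − 464.16 + 690.41 = 304.58 m.
Depth below ground = 505.6 − 304.58 = 201.0 m.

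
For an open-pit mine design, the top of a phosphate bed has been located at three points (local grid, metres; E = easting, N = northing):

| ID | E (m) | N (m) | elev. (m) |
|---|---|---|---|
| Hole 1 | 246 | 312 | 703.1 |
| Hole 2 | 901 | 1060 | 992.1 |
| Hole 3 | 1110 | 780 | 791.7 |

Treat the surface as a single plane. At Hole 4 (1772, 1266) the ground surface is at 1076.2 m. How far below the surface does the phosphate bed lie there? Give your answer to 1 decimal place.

144.7 m

Let the plane be z = a·E + b·N + c.
Hole 2−Hole 1: 655a + 748b = 289;  Hole 3−Hole 1: 864a + 468b = 88.6.
Solving gives a = −0.203040, b = 0.564159.
Then c = 703.1 − a·246 − b·312 = 577.03.
At (1772, 1266): z_contact = −359.79 + 714.23 + 577.03 = 931.47 m.
Depth below ground = 1076.2 − 931.47 = 144.7 m.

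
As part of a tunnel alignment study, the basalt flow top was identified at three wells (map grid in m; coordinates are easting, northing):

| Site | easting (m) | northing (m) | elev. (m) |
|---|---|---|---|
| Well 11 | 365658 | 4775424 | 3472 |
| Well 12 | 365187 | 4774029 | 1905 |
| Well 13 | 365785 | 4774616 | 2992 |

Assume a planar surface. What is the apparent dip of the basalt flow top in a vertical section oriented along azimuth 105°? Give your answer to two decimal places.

39.89°

Two edge vectors: Well 11→Well 12 = (-471, -1395, -1567), Well 11→Well 13 = (127, -808, -480).
Normal n = (Well 11→Well 12) × (Well 11→Well 13) = (-596536, -425089, 557733).
So ∂z/∂easting = −n_x/n_z = 1.06957 and ∂z/∂northing = −n_y/n_z = 0.76217.
Unit vector along 105° is (sin 105°, cos 105°) = (0.9659, -0.2588).
Slope in that direction = a·(0.9659) + b·(-0.2588) = 0.83586.
Apparent dip = arctan|0.83586| = 39.89° (true dip is 52.7°, so apparent ≤ true as expected).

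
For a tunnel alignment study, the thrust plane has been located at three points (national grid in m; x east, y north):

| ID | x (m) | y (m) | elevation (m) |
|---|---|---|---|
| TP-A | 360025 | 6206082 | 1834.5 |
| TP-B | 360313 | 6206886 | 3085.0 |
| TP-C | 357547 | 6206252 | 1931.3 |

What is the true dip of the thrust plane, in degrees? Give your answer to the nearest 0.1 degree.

56.9°

Two edge vectors: TP-A→TP-B = (288, 804, 1250.5), TP-A→TP-C = (-2478, 170, 96.8).
Normal n = (TP-A→TP-B) × (TP-A→TP-C) = (-134757.8, -3126617.4, 2041272).
So ∂z/∂x = −n_x/n_z = 0.06602 and ∂z/∂y = −n_y/n_z = 1.53170.
Gradient magnitude |∇z| = √(a² + b²) = √(0.00436 + 2.34611) = 1.53312.
True dip = arctan(1.53312) = 56.9°, dipping toward S (azimuth ≈ 182°).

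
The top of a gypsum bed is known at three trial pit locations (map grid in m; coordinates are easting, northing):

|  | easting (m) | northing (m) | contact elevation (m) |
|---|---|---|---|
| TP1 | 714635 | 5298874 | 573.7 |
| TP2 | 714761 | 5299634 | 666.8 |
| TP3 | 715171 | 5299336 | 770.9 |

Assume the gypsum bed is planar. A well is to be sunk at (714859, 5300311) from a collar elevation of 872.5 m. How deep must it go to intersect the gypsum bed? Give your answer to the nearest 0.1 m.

Let the plane be z = a·easting + b·northing + c.
TP2−TP1: 126a + 760b = 93.1;  TP3−TP1: 536a + 462b = 197.2.
Solving gives a = 0.306058749, b = 0.071758681.
Then c = 573.7 − a·714635 − b·5298874 = −598386.80.
At (714859, 5300311): z_contact = 218788.85 + 380343.33 − 598386.80 = 745.37 m.
Depth below ground = 872.5 − 745.37 = 127.1 m.

127.1 m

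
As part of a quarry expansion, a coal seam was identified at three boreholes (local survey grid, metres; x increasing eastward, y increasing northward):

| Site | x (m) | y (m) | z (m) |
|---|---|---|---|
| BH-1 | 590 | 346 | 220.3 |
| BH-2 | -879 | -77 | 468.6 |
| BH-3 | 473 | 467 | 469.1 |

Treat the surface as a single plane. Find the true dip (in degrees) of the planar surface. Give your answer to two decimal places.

Two edge vectors: BH-1→BH-2 = (-1469, -423, 248.3), BH-1→BH-3 = (-117, 121, 248.8).
Normal n = (BH-1→BH-2) × (BH-1→BH-3) = (-135286.7, 336436.1, -227240).
So ∂z/∂x = −n_x/n_z = −0.59535 and ∂z/∂y = −n_y/n_z = 1.48053.
Gradient magnitude |∇z| = √(a² + b²) = √(0.35444 + 2.19198) = 1.59575.
True dip = arctan(1.59575) = 57.93°, dipping toward SSE (azimuth ≈ 158°).

57.93°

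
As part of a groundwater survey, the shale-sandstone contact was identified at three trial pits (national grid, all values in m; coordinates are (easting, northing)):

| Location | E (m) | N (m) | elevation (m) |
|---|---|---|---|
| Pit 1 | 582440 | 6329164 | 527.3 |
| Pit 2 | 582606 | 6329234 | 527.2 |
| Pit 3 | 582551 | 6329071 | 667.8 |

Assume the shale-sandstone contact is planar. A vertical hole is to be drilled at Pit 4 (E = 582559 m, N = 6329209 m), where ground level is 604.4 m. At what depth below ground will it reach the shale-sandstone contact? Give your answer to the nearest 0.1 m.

72.0 m

Two edge vectors: Pit 1→Pit 2 = (166, 70, -0.1), Pit 1→Pit 3 = (111, -93, 140.5).
Normal n = (Pit 1→Pit 2) × (Pit 1→Pit 3) = (9825.7, -23334.1, -23208).
So ∂z/∂E = −n_x/n_z = 0.423375560 and ∂z/∂N = −n_y/n_z = −1.005433471.
Intercept c from Pit 1: 527.3 − 246590.86 + 6363553.33 = 6117489.77.
At (582559, 6329209): z_contact = 246641.24 − 6363598.57 + 6117489.77 = 532.44 m.
Depth below ground = 604.4 − 532.44 = 72.0 m.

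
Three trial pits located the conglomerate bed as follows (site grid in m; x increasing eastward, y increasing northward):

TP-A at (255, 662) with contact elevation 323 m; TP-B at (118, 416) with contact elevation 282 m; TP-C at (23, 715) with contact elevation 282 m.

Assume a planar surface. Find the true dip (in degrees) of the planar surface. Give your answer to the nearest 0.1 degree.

11.3°

Two edge vectors: TP-A→TP-B = (-137, -246, -41), TP-A→TP-C = (-232, 53, -41).
Normal n = (TP-A→TP-B) × (TP-A→TP-C) = (12259, 3895, -64333).
So ∂z/∂x = −n_x/n_z = 0.19056 and ∂z/∂y = −n_y/n_z = 0.06054.
Gradient magnitude |∇z| = √(a² + b²) = √(0.03631 + 0.00367) = 0.19994.
True dip = arctan(0.19994) = 11.3°, dipping toward WSW (azimuth ≈ 252°).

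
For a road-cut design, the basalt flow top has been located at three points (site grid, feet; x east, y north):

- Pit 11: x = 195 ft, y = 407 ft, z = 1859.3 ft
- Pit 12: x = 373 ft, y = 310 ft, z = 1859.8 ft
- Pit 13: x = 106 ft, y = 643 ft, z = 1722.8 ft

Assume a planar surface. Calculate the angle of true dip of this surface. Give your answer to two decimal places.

Let the plane be z = a·x + b·y + c.
Pit 12−Pit 11: 178a − 97b = 0.5;  Pit 13−Pit 11: −89a + 236b = −136.5.
Solving gives a = −0.39318, b = −0.72667.
Gradient magnitude |∇z| = √(a² + b²) = √(0.15459 + 0.52804) = 0.82622.
True dip = arctan(0.82622) = 39.56°, dipping toward NNE (azimuth ≈ 028°).

39.56°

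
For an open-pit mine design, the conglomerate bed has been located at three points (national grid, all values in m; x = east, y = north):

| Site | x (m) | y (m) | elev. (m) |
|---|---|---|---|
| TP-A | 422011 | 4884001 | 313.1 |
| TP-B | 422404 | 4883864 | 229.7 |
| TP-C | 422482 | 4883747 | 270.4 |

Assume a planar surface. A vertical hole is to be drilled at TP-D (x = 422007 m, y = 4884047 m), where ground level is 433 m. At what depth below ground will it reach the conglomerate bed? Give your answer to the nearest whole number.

Let the plane be z = a·x + b·y + c.
TP-B−TP-A: 393a − 137b = −83.4;  TP-C−TP-A: 471a − 254b = −42.7.
Solving gives a = −0.43444397, b = −0.63749256.
Then c = 313.1 − a·422011 − b·4884001 = 3297167.55.
At (422007, 4884047): z_contact = −183338.4 − 3113543.6 + 3297167.55 = 285.5 m.
Depth below ground = 433 − 285.5 = 147 m.

147 m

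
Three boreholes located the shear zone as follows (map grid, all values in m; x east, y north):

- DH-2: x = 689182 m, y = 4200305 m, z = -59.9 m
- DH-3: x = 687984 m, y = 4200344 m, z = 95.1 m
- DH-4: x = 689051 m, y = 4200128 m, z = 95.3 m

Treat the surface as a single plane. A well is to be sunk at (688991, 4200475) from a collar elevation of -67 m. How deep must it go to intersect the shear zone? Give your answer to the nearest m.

Let the plane be z = a·x + b·y + c.
DH-3−DH-2: −1198a + 39b = 155;  DH-4−DH-2: −131a − 177b = 155.2.
Solving gives a = −0.15421151, b = −0.76270222.
Then c = -59.9 − a·689182 − b·4200305 = 3309801.83.
At (688991, 4200475): z_contact = −106250.3 − 3203711.6 + 3309801.83 = -160.1 m.
Depth below ground = -67 − (-160.1) = 93 m.

93 m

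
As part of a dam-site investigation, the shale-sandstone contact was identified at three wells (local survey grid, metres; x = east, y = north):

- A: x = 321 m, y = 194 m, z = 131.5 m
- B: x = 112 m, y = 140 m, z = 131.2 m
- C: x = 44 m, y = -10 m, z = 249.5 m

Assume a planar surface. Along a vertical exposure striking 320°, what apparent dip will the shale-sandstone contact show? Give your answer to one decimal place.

Let the plane be z = a·x + b·y + c.
B−A: −209a − 54b = −0.3;  C−A: −277a − 204b = 118.
Solving gives a = 0.23243, b = −0.89403.
Unit vector along 320° is (sin 320°, cos 320°) = (-0.6428, 0.7660).
Slope in that direction = a·(-0.6428) + b·(0.7660) = −0.83427.
Apparent dip = arctan|0.83427| = 39.8° (true dip is 42.7°, so apparent ≤ true as expected).

39.8°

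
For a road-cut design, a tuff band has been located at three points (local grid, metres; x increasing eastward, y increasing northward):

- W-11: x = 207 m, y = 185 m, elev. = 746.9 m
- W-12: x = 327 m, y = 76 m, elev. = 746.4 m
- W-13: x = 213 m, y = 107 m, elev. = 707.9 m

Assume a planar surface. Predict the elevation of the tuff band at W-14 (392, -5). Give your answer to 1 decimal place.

Two edge vectors: W-11→W-12 = (120, -109, -0.5), W-11→W-13 = (6, -78, -39).
Normal n = (W-11→W-12) × (W-11→W-13) = (4212, 4677, -8706).
So ∂z/∂x = −n_x/n_z = 0.48380 and ∂z/∂y = −n_y/n_z = 0.53722.
Intercept c from W-11: 746.9 − 100.15 − 99.38 = 547.37.
At (392, -5): z = 189.7 − 2.7 + 547.37 = 734.3 m.

734.3 m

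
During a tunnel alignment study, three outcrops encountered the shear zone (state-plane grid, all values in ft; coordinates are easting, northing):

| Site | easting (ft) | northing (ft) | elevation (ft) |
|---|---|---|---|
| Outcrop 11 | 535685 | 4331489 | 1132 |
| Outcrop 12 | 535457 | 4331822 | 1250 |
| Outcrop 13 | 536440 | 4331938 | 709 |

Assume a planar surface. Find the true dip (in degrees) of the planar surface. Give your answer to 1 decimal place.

Two edge vectors: Outcrop 11→Outcrop 12 = (-228, 333, 118), Outcrop 11→Outcrop 13 = (755, 449, -423).
Normal n = (Outcrop 11→Outcrop 12) × (Outcrop 11→Outcrop 13) = (-193841, -7354, -353787).
So ∂z/∂easting = −n_x/n_z = −0.54790 and ∂z/∂northing = −n_y/n_z = −0.02079.
Gradient magnitude |∇z| = √(a² + b²) = √(0.30020 + 0.00043) = 0.54830.
True dip = arctan(0.54830) = 28.7°, dipping toward E (azimuth ≈ 088°).

28.7°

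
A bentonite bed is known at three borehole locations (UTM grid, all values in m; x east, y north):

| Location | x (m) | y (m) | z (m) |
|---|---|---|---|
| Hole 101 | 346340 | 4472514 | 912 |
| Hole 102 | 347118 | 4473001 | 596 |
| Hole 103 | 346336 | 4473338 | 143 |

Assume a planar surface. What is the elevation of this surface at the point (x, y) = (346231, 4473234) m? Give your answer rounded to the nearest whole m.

221 m

Let the plane be z = a·x + b·y + c.
Hole 102−Hole 101: 778a + 487b = −316;  Hole 103−Hole 101: −4a + 824b = −769.
Solving gives a = 0.17747348, b = −0.93239091.
Then c = 912 − a·346340 − b·4472514 = 4109577.21.
At (346231, 4473234): z = 61446.8 − 4170802.7 + 4109577.21 = 221.3 m.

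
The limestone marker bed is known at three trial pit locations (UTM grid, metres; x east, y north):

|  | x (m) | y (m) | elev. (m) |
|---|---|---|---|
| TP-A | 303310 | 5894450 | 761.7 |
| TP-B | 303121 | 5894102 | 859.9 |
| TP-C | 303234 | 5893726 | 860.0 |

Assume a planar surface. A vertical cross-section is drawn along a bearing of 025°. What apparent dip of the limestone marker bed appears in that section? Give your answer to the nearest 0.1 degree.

13.1°

Let the plane be z = a·x + b·y + c.
TP-B−TP-A: −189a − 348b = 98.2;  TP-C−TP-A: −76a − 724b = 98.3.
Solving gives a = −0.33417, b = −0.10069.
Unit vector along 025° is (sin 25°, cos 25°) = (0.4226, 0.9063).
Slope in that direction = a·(0.4226) + b·(0.9063) = −0.23249.
Apparent dip = arctan|0.23249| = 13.1° (true dip is 19.2°, so apparent ≤ true as expected).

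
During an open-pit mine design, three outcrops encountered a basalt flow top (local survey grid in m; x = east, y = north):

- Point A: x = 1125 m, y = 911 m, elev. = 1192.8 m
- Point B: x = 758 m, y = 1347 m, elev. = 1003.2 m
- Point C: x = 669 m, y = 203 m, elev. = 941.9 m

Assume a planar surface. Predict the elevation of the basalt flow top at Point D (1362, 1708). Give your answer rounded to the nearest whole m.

Two edge vectors: Point A→Point B = (-367, 436, -189.6), Point A→Point C = (-456, -708, -250.9).
Normal n = (Point A→Point B) × (Point A→Point C) = (-243629.2, -5622.7, 458652).
So ∂z/∂x = −n_x/n_z = 0.53119 and ∂z/∂y = −n_y/n_z = 0.01226.
Intercept c from Point A: 1192.8 − 597.58 − 11.17 = 584.05.
At (1362, 1708): z = 723.5 + 20.9 + 584.05 = 1328.5 m.

1328 m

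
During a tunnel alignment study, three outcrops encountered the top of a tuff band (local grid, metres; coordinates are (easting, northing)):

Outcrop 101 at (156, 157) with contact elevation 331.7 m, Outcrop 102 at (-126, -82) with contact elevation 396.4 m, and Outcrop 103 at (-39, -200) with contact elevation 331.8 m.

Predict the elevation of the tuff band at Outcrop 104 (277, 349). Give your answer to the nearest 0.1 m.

Let the plane be z = a·E + b·N + c.
Outcrop 102−Outcrop 101: −282a − 239b = 64.7;  Outcrop 103−Outcrop 101: −195a − 357b = 0.1.
Solving gives a = −0.42675, b = 0.23282.
Then c = 331.7 − a·156 − b·157 = 361.72.
At (277, 349): z = −118.2 + 81.3 + 361.72 = 324.8 m.

324.8 m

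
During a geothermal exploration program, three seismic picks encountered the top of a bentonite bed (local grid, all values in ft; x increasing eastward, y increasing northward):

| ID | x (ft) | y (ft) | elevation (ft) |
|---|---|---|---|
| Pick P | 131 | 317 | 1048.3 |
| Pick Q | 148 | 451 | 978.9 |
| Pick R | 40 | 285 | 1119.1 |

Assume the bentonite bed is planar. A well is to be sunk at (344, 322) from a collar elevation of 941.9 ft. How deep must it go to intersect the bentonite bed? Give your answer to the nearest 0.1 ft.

28.6 ft

Let the plane be z = a·x + b·y + c.
Pick Q−Pick P: 17a + 134b = −69.4;  Pick R−Pick P: −91a − 32b = 70.8.
Solving gives a = −0.62373, b = −0.43878.
Then c = 1048.3 − a·131 − b·317 = 1269.10.
At (344, 322): z_contact = −214.56 − 141.29 + 1269.10 = 913.25 ft.
Depth below ground = 941.9 − 913.25 = 28.6 ft.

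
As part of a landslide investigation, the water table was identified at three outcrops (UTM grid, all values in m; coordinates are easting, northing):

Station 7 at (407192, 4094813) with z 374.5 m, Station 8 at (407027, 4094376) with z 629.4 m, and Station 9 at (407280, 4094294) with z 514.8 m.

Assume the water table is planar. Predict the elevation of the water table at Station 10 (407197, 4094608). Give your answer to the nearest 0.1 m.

Let the plane be z = a·easting + b·northing + c.
Station 8−Station 7: −165a − 437b = 254.9;  Station 9−Station 7: 88a − 519b = 140.3.
Solving gives a = −0.572015698, b = −0.367316727.
Then c = 374.5 − a·407192 − b·4094813 = 1737388.03.
At (407197, 4094608): z = −232923.1 − 1504018.0 + 1737388.03 = 446.9 m.

446.9 m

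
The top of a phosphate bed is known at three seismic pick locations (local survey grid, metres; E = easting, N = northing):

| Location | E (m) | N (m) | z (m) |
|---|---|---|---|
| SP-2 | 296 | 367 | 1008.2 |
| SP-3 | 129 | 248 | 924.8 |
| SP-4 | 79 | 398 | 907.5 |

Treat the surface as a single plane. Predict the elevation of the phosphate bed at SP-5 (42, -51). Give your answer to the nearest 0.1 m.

Let the plane be z = a·E + b·N + c.
SP-3−SP-2: −167a − 119b = −83.4;  SP-4−SP-2: −217a + 31b = −100.7.
Solving gives a = 0.46996, b = 0.04132.
Then c = 1008.2 − a·296 − b·367 = 853.93.
At (42, -51): z = 19.7 − 2.1 + 853.93 = 871.6 m.

871.6 m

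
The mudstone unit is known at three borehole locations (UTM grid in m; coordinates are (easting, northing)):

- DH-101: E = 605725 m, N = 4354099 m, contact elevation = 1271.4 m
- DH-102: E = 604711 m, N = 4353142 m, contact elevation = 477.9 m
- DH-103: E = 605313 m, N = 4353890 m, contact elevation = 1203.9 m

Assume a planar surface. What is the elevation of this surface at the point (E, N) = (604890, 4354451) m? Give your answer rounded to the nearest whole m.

2234 m

Two edge vectors: DH-101→DH-102 = (-1014, -957, -793.5), DH-101→DH-103 = (-412, -209, -67.5).
Normal n = (DH-101→DH-102) × (DH-101→DH-103) = (-101244, 258477, -182358).
So ∂z/∂E = −n_x/n_z = −0.55519363 and ∂z/∂N = −n_y/n_z = 1.41741519.
Intercept c from DH-101: 1271.4 + 336294.66 − 6171566.08 = −5834000.02.
At (604890, 4354451): z = −335831.1 + 6172065.0 − 5834000.02 = 2233.9 m.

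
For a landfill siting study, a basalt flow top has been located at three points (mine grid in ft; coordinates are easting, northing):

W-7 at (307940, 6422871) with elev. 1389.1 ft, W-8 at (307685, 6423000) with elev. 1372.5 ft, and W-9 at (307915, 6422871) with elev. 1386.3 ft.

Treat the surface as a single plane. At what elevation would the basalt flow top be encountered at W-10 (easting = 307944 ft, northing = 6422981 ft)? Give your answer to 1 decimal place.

Let the plane be z = a·easting + b·northing + c.
W-8−W-7: −255a + 129b = −16.6;  W-9−W-7: −25a + 0b = −2.8.
Solving gives a = 0.112000000, b = 0.092713178.
Then c = 1389.1 − a·307940 − b·6422871 = −628584.96.
At (307944, 6422981): z = 34489.7 + 595495.0 − 628584.96 = 1399.7 ft.

1399.7 ft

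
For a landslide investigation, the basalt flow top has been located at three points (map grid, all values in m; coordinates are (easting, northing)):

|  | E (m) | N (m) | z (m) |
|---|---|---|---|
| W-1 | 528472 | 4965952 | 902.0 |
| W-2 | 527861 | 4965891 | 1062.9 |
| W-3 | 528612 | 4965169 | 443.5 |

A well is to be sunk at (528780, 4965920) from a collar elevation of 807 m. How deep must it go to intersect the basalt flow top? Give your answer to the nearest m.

Let the plane be z = a·E + b·N + c.
W-2−W-1: −611a − 61b = 160.9;  W-3−W-1: 140a − 783b = −458.5.
Solving gives a = −0.31615618, b = 0.52903976.
Then c = 902 − a·528472 − b·4965952 = −2459204.38.
At (528780, 4965920): z_contact = −167177.1 + 2627169.1 − 2459204.38 = 787.7 m.
Depth below ground = 807 − 787.7 = 19 m.

19 m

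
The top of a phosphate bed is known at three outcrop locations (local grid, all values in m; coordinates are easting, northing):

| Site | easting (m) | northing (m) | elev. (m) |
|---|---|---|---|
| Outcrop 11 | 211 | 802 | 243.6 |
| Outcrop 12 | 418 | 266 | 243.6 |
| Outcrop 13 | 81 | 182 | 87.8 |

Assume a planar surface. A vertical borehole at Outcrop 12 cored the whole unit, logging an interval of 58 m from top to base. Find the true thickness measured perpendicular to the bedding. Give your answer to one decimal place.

52.9 m

Two edge vectors: Outcrop 11→Outcrop 12 = (207, -536, 0), Outcrop 11→Outcrop 13 = (-130, -620, -155.8).
Normal n = (Outcrop 11→Outcrop 12) × (Outcrop 11→Outcrop 13) = (83508.8, 32250.6, -198020).
So ∂z/∂easting = −n_x/n_z = 0.42172 and ∂z/∂northing = −n_y/n_z = 0.16287.
|∇z| = √(a²+b²) = 0.45208, so dip δ = arctan(0.45208) = 24.33°.
True thickness = vertical thickness × cos δ = 58 × cos 24.33° = 52.9 m.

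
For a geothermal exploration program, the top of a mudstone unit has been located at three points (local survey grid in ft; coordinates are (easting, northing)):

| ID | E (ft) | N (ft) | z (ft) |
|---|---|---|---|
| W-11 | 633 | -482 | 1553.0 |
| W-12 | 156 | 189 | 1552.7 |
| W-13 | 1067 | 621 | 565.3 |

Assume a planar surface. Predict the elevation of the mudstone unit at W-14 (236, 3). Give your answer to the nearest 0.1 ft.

Two edge vectors: W-11→W-12 = (-477, 671, -0.3), W-11→W-13 = (434, 1103, -987.7).
Normal n = (W-11→W-12) × (W-11→W-13) = (-662415.8, -471263.1, -817345).
So ∂z/∂E = −n_x/n_z = −0.810448 and ∂z/∂N = −n_y/n_z = −0.576578.
Intercept c from W-11: 1553 + 513.01 − 277.91 = 1788.10.
At (236, 3): z = −191.3 − 1.7 + 1788.10 = 1595.1 ft.

1595.1 ft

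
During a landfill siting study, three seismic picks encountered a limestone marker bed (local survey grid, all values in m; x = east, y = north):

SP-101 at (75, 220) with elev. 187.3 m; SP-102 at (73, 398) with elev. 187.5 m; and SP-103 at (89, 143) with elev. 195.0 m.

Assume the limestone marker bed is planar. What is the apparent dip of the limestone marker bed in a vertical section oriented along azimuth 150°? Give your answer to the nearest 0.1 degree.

Let the plane be z = a·x + b·y + c.
SP-102−SP-101: −2a + 178b = 0.2;  SP-103−SP-101: 14a − 77b = 7.7.
Solving gives a = 0.59281, b = 0.00778.
Unit vector along 150° is (sin 150°, cos 150°) = (0.5000, -0.8660).
Slope in that direction = a·(0.5000) + b·(-0.8660) = 0.28967.
Apparent dip = arctan|0.28967| = 16.2° (true dip is 30.7°, so apparent ≤ true as expected).

16.2°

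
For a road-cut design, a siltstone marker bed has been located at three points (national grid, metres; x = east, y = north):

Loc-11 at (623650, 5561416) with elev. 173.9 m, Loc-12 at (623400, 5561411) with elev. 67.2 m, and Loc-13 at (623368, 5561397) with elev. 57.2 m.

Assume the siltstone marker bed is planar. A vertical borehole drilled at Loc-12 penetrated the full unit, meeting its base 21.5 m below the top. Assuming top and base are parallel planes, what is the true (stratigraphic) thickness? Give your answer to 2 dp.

19.14 m

Two edge vectors: Loc-11→Loc-12 = (-250, -5, -106.7), Loc-11→Loc-13 = (-282, -19, -116.7).
Normal n = (Loc-11→Loc-12) × (Loc-11→Loc-13) = (-1443.8, 914.4, 3340).
So ∂z/∂x = −n_x/n_z = 0.43228 and ∂z/∂y = −n_y/n_z = −0.27377.
|∇z| = √(a²+b²) = 0.51168, so dip δ = arctan(0.51168) = 27.10°.
True thickness = vertical thickness × cos δ = 21.5 × cos 27.10° = 19.14 m.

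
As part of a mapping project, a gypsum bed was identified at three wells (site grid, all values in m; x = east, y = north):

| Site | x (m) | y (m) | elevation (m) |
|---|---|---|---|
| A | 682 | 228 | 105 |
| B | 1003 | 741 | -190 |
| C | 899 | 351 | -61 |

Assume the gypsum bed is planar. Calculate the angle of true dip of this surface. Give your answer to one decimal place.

34.9°

Let the plane be z = a·x + b·y + c.
B−A: 321a + 513b = −295;  C−A: 217a + 123b = −166.
Solving gives a = −0.68032, b = −0.14935.
Gradient magnitude |∇z| = √(a² + b²) = √(0.46284 + 0.02231) = 0.69652.
True dip = arctan(0.69652) = 34.9°, dipping toward ENE (azimuth ≈ 078°).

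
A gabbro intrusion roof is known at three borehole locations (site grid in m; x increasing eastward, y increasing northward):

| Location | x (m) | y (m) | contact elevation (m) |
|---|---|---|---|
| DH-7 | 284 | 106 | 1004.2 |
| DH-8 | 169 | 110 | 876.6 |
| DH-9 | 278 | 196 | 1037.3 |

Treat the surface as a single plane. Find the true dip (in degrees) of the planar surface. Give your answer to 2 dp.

Let the plane be z = a·x + b·y + c.
DH-8−DH-7: −115a + 4b = −127.6;  DH-9−DH-7: −6a + 90b = 33.1.
Solving gives a = 1.12497, b = 0.44278.
Gradient magnitude |∇z| = √(a² + b²) = √(1.26555 + 0.19605) = 1.20897.
True dip = arctan(1.20897) = 50.40°, dipping toward WSW (azimuth ≈ 249°).

50.40°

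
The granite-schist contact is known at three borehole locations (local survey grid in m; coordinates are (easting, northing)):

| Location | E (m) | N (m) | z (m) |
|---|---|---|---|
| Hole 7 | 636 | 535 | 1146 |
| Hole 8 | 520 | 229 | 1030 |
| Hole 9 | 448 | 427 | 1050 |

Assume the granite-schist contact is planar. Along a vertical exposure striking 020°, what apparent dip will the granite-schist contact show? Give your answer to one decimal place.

19.3°

Let the plane be z = a·E + b·N + c.
Hole 8−Hole 7: −116a − 306b = −116;  Hole 9−Hole 7: −188a − 108b = −96.
Solving gives a = 0.37440, b = 0.23716.
Unit vector along 020° is (sin 20°, cos 20°) = (0.3420, 0.9397).
Slope in that direction = a·(0.3420) + b·(0.9397) = 0.35091.
Apparent dip = arctan|0.35091| = 19.3° (true dip is 23.9°, so apparent ≤ true as expected).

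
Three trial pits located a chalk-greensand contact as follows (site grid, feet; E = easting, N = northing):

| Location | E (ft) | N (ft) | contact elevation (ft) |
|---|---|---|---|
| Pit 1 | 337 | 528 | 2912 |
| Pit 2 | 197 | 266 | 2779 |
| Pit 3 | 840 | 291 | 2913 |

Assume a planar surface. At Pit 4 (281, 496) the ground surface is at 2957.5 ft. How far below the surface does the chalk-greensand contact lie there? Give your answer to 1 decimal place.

Let the plane be z = a·E + b·N + c.
Pit 2−Pit 1: −140a − 262b = −133;  Pit 3−Pit 1: 503a − 237b = 1.
Solving gives a = 0.19266, b = 0.40468.
Then c = 2912 − a·337 − b·528 = 2633.40.
At (281, 496): z_contact = 54.14 + 200.72 + 2633.40 = 2888.26 ft.
Depth below ground = 2957.5 − 2888.26 = 69.2 ft.

69.2 ft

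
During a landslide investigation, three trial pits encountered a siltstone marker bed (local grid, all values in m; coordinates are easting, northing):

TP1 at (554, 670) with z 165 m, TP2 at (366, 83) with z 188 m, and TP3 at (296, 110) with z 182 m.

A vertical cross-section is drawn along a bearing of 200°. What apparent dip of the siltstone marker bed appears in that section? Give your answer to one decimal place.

2.0°

Let the plane be z = a·easting + b·northing + c.
TP2−TP1: −188a − 587b = 23;  TP3−TP1: −258a − 560b = 17.
Solving gives a = 0.06284, b = −0.05931.
Unit vector along 200° is (sin 200°, cos 200°) = (-0.3420, -0.9397).
Slope in that direction = a·(-0.3420) + b·(-0.9397) = 0.03424.
Apparent dip = arctan|0.03424| = 2.0° (true dip is 4.9°, so apparent ≤ true as expected).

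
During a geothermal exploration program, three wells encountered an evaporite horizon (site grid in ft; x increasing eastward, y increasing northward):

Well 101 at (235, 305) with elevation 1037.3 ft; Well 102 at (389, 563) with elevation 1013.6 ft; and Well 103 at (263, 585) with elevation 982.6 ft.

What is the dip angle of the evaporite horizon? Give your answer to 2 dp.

Two edge vectors: Well 101→Well 102 = (154, 258, -23.7), Well 101→Well 103 = (28, 280, -54.7).
Normal n = (Well 101→Well 102) × (Well 101→Well 103) = (-7476.6, 7760.2, 35896).
So ∂z/∂x = −n_x/n_z = 0.20829 and ∂z/∂y = −n_y/n_z = −0.21619.
Gradient magnitude |∇z| = √(a² + b²) = √(0.04338 + 0.04674) = 0.30020.
True dip = arctan(0.30020) = 16.71°, dipping toward NW (azimuth ≈ 316°).

16.71°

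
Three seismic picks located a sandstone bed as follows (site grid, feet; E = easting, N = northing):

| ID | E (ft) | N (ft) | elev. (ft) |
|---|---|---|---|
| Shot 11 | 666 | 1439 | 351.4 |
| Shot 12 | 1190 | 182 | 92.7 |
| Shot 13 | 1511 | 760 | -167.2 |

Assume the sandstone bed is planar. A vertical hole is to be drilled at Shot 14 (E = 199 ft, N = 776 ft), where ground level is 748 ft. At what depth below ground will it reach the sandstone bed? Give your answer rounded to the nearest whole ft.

Let the plane be z = a·E + b·N + c.
Shot 12−Shot 11: 524a − 1257b = −258.7;  Shot 13−Shot 11: 845a − 679b = −518.6.
Solving gives a = −0.67418, b = −0.07524.
Then c = 351.4 − a·666 − b·1439 = 908.67.
At (199, 776): z_contact = −134.2 − 58.4 + 908.67 = 716.1 ft.
Depth below ground = 748 − 716.1 = 32 ft.

32 ft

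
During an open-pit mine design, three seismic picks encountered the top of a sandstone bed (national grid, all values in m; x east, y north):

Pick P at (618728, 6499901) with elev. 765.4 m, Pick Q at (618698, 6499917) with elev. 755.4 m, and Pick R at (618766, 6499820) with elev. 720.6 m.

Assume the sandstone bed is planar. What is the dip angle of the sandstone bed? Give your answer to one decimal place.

Two edge vectors: Pick P→Pick Q = (-30, 16, -10), Pick P→Pick R = (38, -81, -44.8).
Normal n = (Pick P→Pick Q) × (Pick P→Pick R) = (-1526.8, -1724, 1822).
So ∂z/∂x = −n_x/n_z = 0.83798 and ∂z/∂y = −n_y/n_z = 0.94621.
Gradient magnitude |∇z| = √(a² + b²) = √(0.70221 + 0.89532) = 1.26393.
True dip = arctan(1.26393) = 51.6°, dipping toward SW (azimuth ≈ 222°).

51.6°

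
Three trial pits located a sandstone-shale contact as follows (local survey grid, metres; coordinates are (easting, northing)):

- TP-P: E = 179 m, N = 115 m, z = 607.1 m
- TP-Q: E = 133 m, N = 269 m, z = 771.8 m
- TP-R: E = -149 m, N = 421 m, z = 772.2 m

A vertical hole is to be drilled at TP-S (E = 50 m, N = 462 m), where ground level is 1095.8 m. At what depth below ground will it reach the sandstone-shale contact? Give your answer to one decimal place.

Two edge vectors: TP-P→TP-Q = (-46, 154, 164.7), TP-P→TP-R = (-328, 306, 165.1).
Normal n = (TP-P→TP-Q) × (TP-P→TP-R) = (-24972.8, -46427, 36436).
So ∂z/∂E = −n_x/n_z = 0.68539 and ∂z/∂N = −n_y/n_z = 1.27421.
Intercept c from TP-P: 607.1 − 122.68 − 146.53 = 337.88.
At (50, 462): z_contact = 34.27 + 588.68 + 337.88 = 960.83 m.
Depth below ground = 1095.8 − 960.83 = 135.0 m.

135.0 m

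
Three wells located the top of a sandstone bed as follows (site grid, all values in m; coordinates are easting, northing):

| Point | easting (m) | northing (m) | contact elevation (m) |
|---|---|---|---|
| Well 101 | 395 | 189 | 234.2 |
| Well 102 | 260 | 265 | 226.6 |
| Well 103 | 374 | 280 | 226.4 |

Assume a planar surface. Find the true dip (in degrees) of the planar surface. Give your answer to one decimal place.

4.8°

Two edge vectors: Well 101→Well 102 = (-135, 76, -7.6), Well 101→Well 103 = (-21, 91, -7.8).
Normal n = (Well 101→Well 102) × (Well 101→Well 103) = (98.8, -893.4, -10689).
So ∂z/∂easting = −n_x/n_z = 0.00924 and ∂z/∂northing = −n_y/n_z = −0.08358.
Gradient magnitude |∇z| = √(a² + b²) = √(0.00009 + 0.00699) = 0.08409.
True dip = arctan(0.08409) = 4.8°, dipping toward N (azimuth ≈ 354°).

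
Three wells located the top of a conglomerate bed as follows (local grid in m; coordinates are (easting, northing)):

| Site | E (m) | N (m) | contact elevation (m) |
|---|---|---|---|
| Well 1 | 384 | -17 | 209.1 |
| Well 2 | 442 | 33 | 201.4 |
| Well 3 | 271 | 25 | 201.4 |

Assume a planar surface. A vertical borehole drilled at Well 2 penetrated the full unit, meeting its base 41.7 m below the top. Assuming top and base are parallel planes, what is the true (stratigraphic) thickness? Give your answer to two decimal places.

Let the plane be z = a·E + b·N + c.
Well 2−Well 1: 58a + 50b = −7.7;  Well 3−Well 1: −113a + 42b = −7.7.
Solving gives a = 0.00762, b = −0.16284.
|∇z| = √(a²+b²) = 0.16302, so dip δ = arctan(0.16302) = 9.26°.
True thickness = vertical thickness × cos δ = 41.7 × cos 9.26° = 41.16 m.

41.16 m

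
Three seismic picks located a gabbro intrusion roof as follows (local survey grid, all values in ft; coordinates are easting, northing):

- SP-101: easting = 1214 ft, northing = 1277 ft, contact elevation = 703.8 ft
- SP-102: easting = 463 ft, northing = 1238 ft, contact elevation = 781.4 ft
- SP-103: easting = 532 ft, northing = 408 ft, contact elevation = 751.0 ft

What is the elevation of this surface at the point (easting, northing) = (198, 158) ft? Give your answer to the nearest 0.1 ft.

Two edge vectors: SP-101→SP-102 = (-751, -39, 77.6), SP-101→SP-103 = (-682, -869, 47.2).
Normal n = (SP-101→SP-102) × (SP-101→SP-103) = (65593.6, -17476, 626021).
So ∂z/∂easting = −n_x/n_z = −0.104779 and ∂z/∂northing = −n_y/n_z = 0.027916.
Intercept c from SP-101: 703.8 + 127.20 − 35.65 = 795.35.
At (198, 158): z = −20.7 + 4.4 + 795.35 = 779.0 ft.

779.0 ft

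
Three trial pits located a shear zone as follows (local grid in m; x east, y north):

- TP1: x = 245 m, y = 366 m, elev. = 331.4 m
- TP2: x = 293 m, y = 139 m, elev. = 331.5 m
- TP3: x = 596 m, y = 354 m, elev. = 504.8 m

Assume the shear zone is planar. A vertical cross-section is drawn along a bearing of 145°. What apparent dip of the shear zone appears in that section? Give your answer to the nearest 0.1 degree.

Two edge vectors: TP1→TP2 = (48, -227, 0.1), TP1→TP3 = (351, -12, 173.4).
Normal n = (TP1→TP2) × (TP1→TP3) = (-39360.6, -8288.1, 79101).
So ∂z/∂x = −n_x/n_z = 0.49760 and ∂z/∂y = −n_y/n_z = 0.10478.
Unit vector along 145° is (sin 145°, cos 145°) = (0.5736, -0.8192).
Slope in that direction = a·(0.5736) + b·(-0.8192) = 0.19958.
Apparent dip = arctan|0.19958| = 11.3° (true dip is 27.0°, so apparent ≤ true as expected).

11.3°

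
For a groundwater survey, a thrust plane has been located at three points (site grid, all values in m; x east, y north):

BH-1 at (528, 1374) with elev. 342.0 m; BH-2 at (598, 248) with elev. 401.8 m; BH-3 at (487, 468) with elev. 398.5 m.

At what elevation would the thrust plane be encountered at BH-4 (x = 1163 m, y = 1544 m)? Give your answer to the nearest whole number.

277 m

Let the plane be z = a·x + b·y + c.
BH-2−BH-1: 70a − 1126b = 59.8;  BH-3−BH-1: −41a − 906b = 56.5.
Solving gives a = −0.08614, b = −0.05846.
Then c = 342 − a·528 − b·1374 = 467.81.
At (1163, 1544): z = −100.2 − 90.3 + 467.81 = 277.4 m.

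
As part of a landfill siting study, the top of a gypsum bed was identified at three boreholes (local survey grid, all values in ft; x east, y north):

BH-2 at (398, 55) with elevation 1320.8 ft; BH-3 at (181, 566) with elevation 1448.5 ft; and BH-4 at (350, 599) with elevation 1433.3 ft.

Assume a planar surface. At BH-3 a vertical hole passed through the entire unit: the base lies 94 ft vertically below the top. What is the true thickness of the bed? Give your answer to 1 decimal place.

91.5 ft

Let the plane be z = a·x + b·y + c.
BH-3−BH-2: −217a + 511b = 127.7;  BH-4−BH-2: −48a + 544b = 112.5.
Solving gives a = −0.12811, b = 0.19550.
|∇z| = √(a²+b²) = 0.23374, so dip δ = arctan(0.23374) = 13.16°.
True thickness = vertical thickness × cos δ = 94 × cos 13.16° = 91.5 ft.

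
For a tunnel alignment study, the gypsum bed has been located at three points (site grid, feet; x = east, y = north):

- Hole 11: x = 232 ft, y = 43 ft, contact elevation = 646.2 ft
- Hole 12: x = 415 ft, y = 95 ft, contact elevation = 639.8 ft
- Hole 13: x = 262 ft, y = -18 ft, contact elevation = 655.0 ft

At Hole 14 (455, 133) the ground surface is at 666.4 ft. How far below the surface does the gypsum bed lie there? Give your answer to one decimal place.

Two edge vectors: Hole 11→Hole 12 = (183, 52, -6.4), Hole 11→Hole 13 = (30, -61, 8.8).
Normal n = (Hole 11→Hole 12) × (Hole 11→Hole 13) = (67.2, -1802.4, -12723).
So ∂z/∂x = −n_x/n_z = 0.00528 and ∂z/∂y = −n_y/n_z = −0.14166.
Intercept c from Hole 11: 646.2 − 1.23 + 6.09 = 651.07.
At (455, 133): z_contact = 2.40 − 18.84 + 651.07 = 634.63 ft.
Depth below ground = 666.4 − 634.63 = 31.8 ft.

31.8 ft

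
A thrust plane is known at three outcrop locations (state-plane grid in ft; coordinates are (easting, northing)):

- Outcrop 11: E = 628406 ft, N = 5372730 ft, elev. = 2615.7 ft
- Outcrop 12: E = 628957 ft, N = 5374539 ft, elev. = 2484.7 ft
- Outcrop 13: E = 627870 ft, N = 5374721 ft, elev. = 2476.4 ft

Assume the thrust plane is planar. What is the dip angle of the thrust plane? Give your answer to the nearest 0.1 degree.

Two edge vectors: Outcrop 11→Outcrop 12 = (551, 1809, -131), Outcrop 11→Outcrop 13 = (-536, 1991, -139.3).
Normal n = (Outcrop 11→Outcrop 12) × (Outcrop 11→Outcrop 13) = (8827.3, 146970.3, 2066665).
So ∂z/∂E = −n_x/n_z = −0.00427 and ∂z/∂N = −n_y/n_z = −0.07111.
Gradient magnitude |∇z| = √(a² + b²) = √(0.00002 + 0.00506) = 0.07124.
True dip = arctan(0.07124) = 4.1°, dipping toward N (azimuth ≈ 003°).

4.1°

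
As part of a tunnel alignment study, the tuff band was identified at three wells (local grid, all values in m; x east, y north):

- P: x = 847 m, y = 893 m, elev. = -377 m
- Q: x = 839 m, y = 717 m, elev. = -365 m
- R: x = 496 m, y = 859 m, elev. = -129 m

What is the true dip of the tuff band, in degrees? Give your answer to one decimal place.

35.1°

Let the plane be z = a·x + b·y + c.
Q−P: −8a − 176b = 12;  R−P: −351a − 34b = 248.
Solving gives a = −0.70304, b = −0.03623.
Gradient magnitude |∇z| = √(a² + b²) = √(0.49427 + 0.00131) = 0.70398.
True dip = arctan(0.70398) = 35.1°, dipping toward E (azimuth ≈ 087°).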